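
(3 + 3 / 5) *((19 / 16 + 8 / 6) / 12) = 121 / 160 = 0.76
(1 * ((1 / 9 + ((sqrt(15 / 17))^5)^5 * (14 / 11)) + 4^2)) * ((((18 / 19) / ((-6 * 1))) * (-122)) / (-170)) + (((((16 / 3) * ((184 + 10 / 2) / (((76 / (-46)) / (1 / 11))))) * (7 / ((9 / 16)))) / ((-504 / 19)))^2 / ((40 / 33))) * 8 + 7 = 2145837578 / 479655 -66482023535156250 * sqrt(255) / 35190965750914794161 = 4473.68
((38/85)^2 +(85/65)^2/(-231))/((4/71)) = 3854184661/1128227100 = 3.42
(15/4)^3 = 3375/64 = 52.73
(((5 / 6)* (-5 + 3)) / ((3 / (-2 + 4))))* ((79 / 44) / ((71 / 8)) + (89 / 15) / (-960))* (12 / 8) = -0.33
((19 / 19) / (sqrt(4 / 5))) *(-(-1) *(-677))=-677 *sqrt(5) / 2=-756.91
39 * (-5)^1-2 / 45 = -8777 / 45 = -195.04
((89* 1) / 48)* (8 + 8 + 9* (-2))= -89 / 24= -3.71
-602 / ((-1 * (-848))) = -301 / 424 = -0.71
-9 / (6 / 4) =-6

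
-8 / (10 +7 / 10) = -80 / 107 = -0.75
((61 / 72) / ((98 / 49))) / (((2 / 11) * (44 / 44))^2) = 7381 / 576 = 12.81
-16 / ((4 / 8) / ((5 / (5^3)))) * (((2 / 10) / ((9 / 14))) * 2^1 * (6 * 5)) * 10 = -238.93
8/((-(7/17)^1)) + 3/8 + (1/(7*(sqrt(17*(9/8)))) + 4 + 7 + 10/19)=-8009/1064 + 2*sqrt(34)/357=-7.49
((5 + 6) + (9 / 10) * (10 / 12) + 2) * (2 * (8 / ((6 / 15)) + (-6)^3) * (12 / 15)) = -4312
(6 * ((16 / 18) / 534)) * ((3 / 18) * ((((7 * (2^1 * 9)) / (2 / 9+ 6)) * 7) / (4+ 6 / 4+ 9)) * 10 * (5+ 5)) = 4200 / 2581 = 1.63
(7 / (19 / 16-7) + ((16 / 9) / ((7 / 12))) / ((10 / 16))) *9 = 35856 / 1085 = 33.05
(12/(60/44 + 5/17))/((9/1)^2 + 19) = 561/7750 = 0.07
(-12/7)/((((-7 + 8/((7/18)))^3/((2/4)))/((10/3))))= -196/171475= -0.00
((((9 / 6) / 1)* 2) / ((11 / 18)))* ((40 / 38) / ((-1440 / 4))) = -3 / 209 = -0.01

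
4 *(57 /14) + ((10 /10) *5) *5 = 289 /7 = 41.29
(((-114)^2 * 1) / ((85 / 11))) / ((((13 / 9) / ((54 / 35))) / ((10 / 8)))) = 17369154 / 7735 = 2245.53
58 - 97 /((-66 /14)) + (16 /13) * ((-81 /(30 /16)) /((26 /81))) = -2427859 /27885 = -87.07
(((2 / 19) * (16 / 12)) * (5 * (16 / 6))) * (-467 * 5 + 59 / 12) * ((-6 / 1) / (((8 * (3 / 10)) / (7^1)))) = 39145400 / 513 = 76306.82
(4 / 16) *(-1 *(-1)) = 1 / 4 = 0.25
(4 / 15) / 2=0.13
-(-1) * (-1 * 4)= -4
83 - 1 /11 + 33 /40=36843 /440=83.73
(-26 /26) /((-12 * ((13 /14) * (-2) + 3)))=7 /96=0.07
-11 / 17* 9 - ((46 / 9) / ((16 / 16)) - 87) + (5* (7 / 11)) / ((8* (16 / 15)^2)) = 263385739 / 3446784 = 76.41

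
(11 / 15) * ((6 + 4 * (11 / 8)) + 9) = 451 / 30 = 15.03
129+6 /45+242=5567 /15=371.13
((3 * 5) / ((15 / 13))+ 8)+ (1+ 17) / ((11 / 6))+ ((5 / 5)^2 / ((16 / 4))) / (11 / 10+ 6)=30.85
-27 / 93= -9 / 31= -0.29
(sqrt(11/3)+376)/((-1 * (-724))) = sqrt(33)/2172+94/181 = 0.52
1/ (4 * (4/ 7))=7/ 16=0.44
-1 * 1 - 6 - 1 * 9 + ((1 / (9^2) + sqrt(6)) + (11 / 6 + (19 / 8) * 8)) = sqrt(6) + 785 / 162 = 7.30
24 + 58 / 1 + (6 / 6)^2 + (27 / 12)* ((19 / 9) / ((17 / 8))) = 1449 / 17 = 85.24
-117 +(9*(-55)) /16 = -2367 /16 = -147.94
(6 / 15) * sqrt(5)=2 * sqrt(5) / 5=0.89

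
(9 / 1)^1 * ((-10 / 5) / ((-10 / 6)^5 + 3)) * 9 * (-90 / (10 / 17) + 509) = 3503574 / 599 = 5849.04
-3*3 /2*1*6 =-27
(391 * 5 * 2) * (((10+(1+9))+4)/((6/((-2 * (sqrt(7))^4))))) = -1532720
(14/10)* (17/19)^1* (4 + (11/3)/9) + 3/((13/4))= 214873/33345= 6.44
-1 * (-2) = 2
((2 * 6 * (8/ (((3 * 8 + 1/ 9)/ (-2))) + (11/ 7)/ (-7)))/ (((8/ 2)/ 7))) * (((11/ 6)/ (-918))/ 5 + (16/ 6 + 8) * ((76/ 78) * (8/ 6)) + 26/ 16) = -14954796811/ 51793560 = -288.74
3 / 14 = 0.21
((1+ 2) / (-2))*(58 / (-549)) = 29 / 183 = 0.16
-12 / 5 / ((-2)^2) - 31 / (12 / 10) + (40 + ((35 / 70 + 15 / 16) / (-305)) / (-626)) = 13.57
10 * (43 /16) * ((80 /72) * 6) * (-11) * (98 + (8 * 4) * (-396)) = 74343775 /3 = 24781258.33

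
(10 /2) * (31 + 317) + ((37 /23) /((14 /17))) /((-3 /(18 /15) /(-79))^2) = 14854678 /4025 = 3690.60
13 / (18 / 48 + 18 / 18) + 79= 973 / 11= 88.45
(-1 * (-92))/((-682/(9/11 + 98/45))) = -68218/168795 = -0.40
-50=-50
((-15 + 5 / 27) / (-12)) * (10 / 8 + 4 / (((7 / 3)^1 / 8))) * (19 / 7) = 199025 / 3969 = 50.14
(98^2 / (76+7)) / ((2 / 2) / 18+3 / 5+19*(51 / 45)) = 864360 / 165751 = 5.21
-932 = -932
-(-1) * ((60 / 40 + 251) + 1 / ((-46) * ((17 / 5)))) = 98725 / 391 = 252.49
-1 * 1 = -1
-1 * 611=-611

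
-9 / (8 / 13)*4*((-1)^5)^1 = 117 / 2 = 58.50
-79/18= -4.39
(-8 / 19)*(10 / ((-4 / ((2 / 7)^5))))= 640 / 319333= 0.00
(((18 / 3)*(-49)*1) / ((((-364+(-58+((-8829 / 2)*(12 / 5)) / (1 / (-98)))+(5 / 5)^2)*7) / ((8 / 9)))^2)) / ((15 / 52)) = -33280 / 2181275105199129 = -0.00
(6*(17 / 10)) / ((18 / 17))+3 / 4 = 623 / 60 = 10.38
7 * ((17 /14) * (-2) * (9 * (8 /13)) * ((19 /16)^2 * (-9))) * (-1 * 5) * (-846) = 1051360155 /208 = 5054616.13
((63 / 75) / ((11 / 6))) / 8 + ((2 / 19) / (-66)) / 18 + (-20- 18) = -21411131 / 564300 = -37.94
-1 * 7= -7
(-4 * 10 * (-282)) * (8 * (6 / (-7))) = -541440 / 7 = -77348.57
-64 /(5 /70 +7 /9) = -8064 /107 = -75.36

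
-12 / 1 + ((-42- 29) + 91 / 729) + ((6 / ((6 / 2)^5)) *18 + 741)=658.57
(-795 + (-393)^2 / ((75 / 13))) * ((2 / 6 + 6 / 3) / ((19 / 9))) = 13637484 / 475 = 28710.49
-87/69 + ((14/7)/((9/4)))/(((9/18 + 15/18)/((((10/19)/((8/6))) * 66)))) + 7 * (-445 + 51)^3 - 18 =-187097568883/437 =-428140889.89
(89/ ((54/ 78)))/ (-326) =-0.39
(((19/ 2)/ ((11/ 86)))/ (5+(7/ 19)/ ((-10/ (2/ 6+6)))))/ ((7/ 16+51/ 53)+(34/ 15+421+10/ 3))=103922400/ 2854552987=0.04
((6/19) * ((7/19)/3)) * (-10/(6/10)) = -700/1083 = -0.65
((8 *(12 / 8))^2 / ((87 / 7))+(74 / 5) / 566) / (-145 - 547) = -476513 / 28396220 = -0.02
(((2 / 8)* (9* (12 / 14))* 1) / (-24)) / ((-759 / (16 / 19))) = 3 / 33649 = 0.00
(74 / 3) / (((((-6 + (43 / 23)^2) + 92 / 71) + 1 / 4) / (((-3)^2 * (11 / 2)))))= -61146052 / 48023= -1273.27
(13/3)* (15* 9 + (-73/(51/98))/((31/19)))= 1007617/4743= 212.44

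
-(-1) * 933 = 933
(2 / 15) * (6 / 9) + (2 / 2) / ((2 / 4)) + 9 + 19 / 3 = 784 / 45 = 17.42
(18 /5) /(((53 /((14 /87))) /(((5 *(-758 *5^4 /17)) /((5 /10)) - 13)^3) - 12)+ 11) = -26798407489572328602972 /7444002080436871214485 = -3.60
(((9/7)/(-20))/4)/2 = -9/1120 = -0.01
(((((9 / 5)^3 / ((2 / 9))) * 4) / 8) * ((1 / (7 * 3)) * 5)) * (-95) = -41553 / 140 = -296.81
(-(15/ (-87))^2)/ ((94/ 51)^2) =-65025/ 7431076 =-0.01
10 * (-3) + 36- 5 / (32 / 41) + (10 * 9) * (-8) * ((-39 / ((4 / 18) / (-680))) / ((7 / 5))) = -13747968091 / 224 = -61374857.55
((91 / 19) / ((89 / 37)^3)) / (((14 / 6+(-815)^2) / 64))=442504608 / 13345400850151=0.00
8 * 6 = 48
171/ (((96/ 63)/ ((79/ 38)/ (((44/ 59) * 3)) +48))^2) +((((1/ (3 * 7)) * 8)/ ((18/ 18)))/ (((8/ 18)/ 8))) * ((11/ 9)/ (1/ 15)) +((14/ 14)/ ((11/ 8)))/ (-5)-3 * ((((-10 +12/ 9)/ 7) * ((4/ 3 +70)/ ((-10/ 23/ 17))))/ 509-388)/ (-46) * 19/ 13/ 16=424787985727987541159/ 2407671165419520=176431.06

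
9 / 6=3 / 2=1.50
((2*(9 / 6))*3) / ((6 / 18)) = 27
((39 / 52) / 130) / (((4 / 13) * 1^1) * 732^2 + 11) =3 / 85737560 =0.00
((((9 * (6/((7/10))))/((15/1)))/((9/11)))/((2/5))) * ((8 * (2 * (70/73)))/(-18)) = -8800/657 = -13.39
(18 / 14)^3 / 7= 729 / 2401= 0.30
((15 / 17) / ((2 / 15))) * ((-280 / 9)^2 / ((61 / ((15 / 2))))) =787.53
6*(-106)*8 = -5088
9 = 9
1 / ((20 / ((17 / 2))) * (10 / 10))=17 / 40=0.42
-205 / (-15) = 41 / 3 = 13.67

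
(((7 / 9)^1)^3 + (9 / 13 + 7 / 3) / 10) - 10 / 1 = -437218 / 47385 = -9.23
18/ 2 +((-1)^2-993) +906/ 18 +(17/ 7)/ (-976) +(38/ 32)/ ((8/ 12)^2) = -76244897/ 81984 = -930.00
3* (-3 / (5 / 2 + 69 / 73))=-1314 / 503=-2.61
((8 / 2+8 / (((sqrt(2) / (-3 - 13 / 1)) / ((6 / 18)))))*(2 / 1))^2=33344 / 9 - 2048*sqrt(2) / 3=2739.45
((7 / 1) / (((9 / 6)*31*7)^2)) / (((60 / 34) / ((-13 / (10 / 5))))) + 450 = 408665029 / 908145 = 450.00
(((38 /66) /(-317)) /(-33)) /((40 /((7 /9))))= 133 /124276680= 0.00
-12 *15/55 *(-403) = 14508/11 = 1318.91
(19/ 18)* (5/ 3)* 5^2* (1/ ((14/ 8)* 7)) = 4750/ 1323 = 3.59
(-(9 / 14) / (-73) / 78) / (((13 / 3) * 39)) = 3 / 4490668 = 0.00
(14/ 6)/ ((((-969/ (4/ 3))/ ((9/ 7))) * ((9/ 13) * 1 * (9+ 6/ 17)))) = -52/ 81567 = -0.00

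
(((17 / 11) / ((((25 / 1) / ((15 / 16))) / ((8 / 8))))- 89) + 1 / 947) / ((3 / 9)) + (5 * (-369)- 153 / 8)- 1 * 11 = -1785013759 / 833360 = -2141.95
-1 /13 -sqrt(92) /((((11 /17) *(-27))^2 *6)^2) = -1 /13 -83521 *sqrt(23) /140054898258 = -0.08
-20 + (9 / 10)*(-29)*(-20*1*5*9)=23470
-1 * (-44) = 44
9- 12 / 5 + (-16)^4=327713 / 5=65542.60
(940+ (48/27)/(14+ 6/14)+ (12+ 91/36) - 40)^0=1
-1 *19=-19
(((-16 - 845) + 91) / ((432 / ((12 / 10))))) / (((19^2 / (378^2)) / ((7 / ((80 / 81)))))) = -173282571 / 28880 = -6000.09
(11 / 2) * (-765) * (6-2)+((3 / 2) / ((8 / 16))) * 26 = -16752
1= 1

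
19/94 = 0.20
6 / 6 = 1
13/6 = 2.17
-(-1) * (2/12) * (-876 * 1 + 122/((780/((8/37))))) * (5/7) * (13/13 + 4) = -15800240/30303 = -521.41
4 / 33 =0.12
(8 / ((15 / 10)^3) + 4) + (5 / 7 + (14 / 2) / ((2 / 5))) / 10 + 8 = 12241 / 756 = 16.19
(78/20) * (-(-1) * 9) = 351/10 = 35.10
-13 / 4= -3.25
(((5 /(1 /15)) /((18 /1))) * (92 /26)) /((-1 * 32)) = -575 /1248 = -0.46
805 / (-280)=-23 / 8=-2.88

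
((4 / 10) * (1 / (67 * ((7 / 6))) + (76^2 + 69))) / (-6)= -2741311 / 7035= -389.67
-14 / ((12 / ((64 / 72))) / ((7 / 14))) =-14 / 27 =-0.52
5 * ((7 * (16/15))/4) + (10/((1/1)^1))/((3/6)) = 29.33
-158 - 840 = -998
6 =6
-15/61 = -0.25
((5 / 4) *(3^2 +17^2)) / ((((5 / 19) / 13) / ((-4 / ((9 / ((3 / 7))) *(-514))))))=6.82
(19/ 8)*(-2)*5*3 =-285/ 4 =-71.25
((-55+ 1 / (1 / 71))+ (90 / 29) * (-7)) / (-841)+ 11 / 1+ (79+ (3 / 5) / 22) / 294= 8893524877 / 788740260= 11.28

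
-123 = -123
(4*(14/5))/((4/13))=36.40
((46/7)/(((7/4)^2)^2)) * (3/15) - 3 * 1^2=-240329/84035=-2.86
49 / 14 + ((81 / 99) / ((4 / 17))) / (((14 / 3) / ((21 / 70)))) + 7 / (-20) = 3.37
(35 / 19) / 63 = 5 / 171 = 0.03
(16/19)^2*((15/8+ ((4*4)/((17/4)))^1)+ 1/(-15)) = 3.95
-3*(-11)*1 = 33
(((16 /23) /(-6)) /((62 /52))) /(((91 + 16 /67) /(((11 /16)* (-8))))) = 76648 /13075707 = 0.01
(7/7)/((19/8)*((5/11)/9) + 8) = 792/6431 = 0.12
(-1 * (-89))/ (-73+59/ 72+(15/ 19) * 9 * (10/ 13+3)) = -1.96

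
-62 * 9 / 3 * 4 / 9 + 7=-227 / 3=-75.67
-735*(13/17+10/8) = -100695/68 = -1480.81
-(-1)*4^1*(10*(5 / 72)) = 25 / 9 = 2.78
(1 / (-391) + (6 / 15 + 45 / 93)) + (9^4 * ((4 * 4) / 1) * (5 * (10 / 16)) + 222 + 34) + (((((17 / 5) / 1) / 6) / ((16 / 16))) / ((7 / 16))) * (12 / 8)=139280094022 / 424235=328308.82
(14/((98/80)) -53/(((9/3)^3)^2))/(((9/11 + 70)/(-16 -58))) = -47170486/3975237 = -11.87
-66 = -66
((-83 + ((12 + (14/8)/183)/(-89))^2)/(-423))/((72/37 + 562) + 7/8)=13031268884987/37519328815166538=0.00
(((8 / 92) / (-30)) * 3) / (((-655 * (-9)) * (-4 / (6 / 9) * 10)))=1 / 40675500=0.00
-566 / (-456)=283 / 228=1.24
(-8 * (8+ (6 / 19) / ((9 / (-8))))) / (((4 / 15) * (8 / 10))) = -5500 / 19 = -289.47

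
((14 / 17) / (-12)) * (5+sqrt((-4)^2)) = -21 / 34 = -0.62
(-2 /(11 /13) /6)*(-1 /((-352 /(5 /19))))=-65 /220704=-0.00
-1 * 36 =-36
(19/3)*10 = 190/3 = 63.33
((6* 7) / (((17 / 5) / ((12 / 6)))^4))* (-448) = -188160000 / 83521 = -2252.85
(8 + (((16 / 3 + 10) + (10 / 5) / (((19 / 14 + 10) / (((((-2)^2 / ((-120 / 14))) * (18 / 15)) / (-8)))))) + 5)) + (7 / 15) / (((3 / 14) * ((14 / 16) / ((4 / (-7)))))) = 321062 / 11925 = 26.92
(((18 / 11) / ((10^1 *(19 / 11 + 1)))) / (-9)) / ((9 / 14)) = -7 / 675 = -0.01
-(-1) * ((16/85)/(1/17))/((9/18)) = 32/5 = 6.40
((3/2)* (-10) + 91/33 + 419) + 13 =13852/33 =419.76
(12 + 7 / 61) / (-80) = -739 / 4880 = -0.15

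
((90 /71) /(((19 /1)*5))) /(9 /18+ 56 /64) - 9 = -133407 /14839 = -8.99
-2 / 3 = -0.67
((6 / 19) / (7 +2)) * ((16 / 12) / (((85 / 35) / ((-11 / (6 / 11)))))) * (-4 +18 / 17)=169400 / 148257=1.14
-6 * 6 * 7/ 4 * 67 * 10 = -42210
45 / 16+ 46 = 781 / 16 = 48.81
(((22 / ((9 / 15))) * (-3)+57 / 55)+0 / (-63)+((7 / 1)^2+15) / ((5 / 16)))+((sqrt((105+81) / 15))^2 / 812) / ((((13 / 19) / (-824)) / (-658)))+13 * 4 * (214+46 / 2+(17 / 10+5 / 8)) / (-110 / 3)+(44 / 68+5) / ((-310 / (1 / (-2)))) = 235586704237 / 19867900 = 11857.66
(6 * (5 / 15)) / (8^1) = 1 / 4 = 0.25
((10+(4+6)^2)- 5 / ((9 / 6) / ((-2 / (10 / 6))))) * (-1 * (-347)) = 39558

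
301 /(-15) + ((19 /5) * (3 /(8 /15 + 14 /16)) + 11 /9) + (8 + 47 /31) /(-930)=-157276909 /14616810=-10.76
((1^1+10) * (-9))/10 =-99/10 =-9.90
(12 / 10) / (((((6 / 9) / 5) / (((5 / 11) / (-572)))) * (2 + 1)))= -15 / 6292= -0.00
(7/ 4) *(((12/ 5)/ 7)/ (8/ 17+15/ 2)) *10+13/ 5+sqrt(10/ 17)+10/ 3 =sqrt(170)/ 17+27179/ 4065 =7.45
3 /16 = 0.19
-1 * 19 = -19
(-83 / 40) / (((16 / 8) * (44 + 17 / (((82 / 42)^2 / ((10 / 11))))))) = -0.02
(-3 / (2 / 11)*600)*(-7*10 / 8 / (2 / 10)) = 433125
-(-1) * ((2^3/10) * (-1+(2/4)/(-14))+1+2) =76/35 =2.17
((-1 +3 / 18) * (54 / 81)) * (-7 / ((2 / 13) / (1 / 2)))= 455 / 36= 12.64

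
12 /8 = 3 /2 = 1.50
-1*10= -10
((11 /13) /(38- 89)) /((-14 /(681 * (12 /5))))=1.94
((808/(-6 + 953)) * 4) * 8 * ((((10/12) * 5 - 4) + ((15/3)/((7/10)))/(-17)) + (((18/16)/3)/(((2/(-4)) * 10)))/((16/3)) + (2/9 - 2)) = -283195718/5071185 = -55.84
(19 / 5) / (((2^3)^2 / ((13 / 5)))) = 247 / 1600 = 0.15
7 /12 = 0.58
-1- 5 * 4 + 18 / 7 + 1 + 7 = -73 / 7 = -10.43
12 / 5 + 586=2942 / 5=588.40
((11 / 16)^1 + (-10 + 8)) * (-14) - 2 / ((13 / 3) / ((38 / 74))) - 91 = -280373 / 3848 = -72.86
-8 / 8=-1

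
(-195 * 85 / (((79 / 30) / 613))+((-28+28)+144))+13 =-304801847 / 79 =-3858251.23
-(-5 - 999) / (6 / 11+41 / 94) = 1038136 / 1015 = 1022.79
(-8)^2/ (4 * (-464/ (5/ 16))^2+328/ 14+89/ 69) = 772800/ 106483977707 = 0.00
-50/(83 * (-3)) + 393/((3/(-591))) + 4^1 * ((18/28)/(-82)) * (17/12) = -22130902991/285852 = -77420.84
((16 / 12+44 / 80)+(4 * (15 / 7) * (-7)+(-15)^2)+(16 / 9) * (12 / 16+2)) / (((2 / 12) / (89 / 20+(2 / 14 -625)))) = -639412.28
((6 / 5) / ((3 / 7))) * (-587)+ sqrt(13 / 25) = -8218 / 5+ sqrt(13) / 5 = -1642.88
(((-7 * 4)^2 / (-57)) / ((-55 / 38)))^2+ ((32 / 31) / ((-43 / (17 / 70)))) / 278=3188856715096 / 35311070025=90.31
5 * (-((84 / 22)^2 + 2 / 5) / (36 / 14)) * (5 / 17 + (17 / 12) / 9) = -26293393 / 1999404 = -13.15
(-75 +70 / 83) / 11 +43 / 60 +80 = 4052359 / 54780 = 73.98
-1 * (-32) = 32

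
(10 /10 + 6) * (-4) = -28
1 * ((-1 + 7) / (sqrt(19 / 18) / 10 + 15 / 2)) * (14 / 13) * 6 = 6804000 / 1316003 - 15120 * sqrt(38) / 1316003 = 5.10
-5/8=-0.62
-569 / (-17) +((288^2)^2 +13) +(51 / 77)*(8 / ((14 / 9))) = 63038756944190 / 9163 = 6879707185.88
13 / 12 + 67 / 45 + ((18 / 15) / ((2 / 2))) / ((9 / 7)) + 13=2971 / 180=16.51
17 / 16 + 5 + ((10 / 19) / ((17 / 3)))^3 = 3269163899 / 539172272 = 6.06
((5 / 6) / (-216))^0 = 1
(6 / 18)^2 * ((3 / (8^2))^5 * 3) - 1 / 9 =-1073741095 / 9663676416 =-0.11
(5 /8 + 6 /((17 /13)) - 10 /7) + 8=11.78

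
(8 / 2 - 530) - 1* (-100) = -426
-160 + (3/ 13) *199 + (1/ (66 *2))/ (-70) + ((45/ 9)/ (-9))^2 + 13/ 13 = -365734951/ 3243240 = -112.77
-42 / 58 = -21 / 29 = -0.72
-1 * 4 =-4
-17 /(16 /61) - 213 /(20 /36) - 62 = -40817 /80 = -510.21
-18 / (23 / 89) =-1602 / 23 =-69.65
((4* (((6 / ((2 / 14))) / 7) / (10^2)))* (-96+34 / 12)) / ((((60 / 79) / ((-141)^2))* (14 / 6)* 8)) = -877964841 / 28000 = -31355.89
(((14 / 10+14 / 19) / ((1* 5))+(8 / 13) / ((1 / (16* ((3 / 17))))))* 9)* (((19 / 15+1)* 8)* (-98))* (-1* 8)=8552361216 / 30875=276999.55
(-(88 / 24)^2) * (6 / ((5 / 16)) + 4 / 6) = -267.10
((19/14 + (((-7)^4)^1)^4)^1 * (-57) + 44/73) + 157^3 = -1935951133446584451/1022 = -1894277038597440.75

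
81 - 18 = 63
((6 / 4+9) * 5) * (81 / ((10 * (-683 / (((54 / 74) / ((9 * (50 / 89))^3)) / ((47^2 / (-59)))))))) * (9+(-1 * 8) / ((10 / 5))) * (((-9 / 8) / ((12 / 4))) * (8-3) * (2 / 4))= -7861109319 / 17863564480000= -0.00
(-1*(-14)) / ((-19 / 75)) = -55.26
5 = 5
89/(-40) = -89/40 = -2.22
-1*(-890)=890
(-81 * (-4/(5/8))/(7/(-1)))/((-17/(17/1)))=2592/35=74.06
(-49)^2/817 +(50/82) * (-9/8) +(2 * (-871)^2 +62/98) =19923200789071/13130824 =1517284.89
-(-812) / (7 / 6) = 696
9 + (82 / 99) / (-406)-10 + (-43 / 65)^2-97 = -8284176722 / 84909825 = -97.56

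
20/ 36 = 5/ 9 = 0.56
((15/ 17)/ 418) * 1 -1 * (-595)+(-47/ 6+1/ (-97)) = 607076645/ 1033923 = 587.16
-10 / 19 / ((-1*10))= 1 / 19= 0.05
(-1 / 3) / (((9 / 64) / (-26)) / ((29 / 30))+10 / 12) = -24128 / 59915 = -0.40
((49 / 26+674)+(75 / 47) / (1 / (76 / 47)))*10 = 194834785 / 28717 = 6784.65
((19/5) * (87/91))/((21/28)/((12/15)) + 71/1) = 0.05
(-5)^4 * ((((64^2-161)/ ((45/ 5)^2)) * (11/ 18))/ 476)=27053125/ 694008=38.98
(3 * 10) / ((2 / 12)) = 180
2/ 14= 1/ 7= 0.14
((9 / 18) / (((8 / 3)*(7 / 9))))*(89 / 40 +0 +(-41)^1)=-41877 / 4480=-9.35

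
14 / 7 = 2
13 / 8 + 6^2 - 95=-459 / 8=-57.38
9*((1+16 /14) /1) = 135 /7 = 19.29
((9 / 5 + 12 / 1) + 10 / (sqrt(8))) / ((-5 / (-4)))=2 * sqrt(2) + 276 / 25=13.87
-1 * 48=-48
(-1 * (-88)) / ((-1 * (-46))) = 44 / 23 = 1.91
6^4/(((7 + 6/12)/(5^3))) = 21600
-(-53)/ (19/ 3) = 159/ 19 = 8.37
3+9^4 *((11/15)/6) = 8049/10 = 804.90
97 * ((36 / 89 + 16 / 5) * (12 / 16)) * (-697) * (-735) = 134337563.70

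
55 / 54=1.02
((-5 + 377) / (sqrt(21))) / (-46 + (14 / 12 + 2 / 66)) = -8184*sqrt(21) / 20699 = -1.81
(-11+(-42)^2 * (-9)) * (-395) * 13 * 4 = 326318980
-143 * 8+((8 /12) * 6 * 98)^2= 152520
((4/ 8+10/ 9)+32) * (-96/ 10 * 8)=-7744/ 3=-2581.33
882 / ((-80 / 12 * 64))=-1323 / 640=-2.07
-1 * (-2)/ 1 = 2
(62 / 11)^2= 3844 / 121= 31.77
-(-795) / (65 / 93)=14787 / 13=1137.46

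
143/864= 0.17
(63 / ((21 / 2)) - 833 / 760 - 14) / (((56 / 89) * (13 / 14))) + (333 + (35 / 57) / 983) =36994991747 / 116544480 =317.43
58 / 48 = 29 / 24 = 1.21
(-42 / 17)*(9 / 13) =-378 / 221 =-1.71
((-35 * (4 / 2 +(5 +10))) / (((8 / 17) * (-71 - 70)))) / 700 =289 / 22560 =0.01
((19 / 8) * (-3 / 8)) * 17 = -969 / 64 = -15.14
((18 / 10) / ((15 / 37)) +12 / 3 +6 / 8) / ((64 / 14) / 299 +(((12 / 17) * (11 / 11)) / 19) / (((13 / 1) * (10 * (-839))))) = 521253786599 / 867171080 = 601.10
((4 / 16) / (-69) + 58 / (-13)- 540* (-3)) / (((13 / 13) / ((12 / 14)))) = 828077 / 598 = 1384.74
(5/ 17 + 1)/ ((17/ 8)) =176/ 289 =0.61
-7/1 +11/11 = -6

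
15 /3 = 5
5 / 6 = 0.83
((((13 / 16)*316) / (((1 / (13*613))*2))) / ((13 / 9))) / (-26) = -435843 / 16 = -27240.19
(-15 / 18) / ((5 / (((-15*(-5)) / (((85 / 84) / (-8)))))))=1680 / 17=98.82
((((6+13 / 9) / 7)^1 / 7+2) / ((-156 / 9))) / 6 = -73 / 3528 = -0.02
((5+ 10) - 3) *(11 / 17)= 7.76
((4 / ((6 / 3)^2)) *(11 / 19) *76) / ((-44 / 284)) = -284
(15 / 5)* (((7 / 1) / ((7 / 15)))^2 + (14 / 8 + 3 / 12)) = 681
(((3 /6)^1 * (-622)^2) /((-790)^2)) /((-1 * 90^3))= -96721 /227484450000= -0.00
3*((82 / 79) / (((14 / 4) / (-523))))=-257316 / 553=-465.31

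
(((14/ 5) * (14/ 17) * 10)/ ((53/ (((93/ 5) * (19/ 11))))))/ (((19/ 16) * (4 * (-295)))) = -0.01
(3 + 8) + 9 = 20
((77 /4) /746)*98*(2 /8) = 0.63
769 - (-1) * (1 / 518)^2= 206341157 / 268324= 769.00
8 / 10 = 4 / 5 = 0.80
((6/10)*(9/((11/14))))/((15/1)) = 126/275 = 0.46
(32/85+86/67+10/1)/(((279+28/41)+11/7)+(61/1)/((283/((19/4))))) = 21573597136/522275197735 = 0.04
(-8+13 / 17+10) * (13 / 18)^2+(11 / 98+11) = 3388313 / 269892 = 12.55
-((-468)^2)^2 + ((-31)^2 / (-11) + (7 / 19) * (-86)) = -10026046153265 / 209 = -47971512695.05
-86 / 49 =-1.76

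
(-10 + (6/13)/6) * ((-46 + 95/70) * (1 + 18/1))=1531875/182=8416.90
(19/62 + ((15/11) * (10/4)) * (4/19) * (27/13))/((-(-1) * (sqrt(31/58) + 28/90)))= -5530749210/4329857389 + 613014075 * sqrt(1798)/8659714778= 1.72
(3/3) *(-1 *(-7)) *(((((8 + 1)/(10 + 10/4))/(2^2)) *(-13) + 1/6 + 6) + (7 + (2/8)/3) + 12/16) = 4081/50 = 81.62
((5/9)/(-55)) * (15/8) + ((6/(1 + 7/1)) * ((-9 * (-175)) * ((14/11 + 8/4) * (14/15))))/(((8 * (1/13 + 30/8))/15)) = 8443055/4776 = 1767.81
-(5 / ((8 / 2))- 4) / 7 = 11 / 28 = 0.39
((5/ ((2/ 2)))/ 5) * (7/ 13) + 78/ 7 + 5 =1518/ 91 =16.68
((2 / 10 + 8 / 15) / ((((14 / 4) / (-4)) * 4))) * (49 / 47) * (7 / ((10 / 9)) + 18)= -6237 / 1175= -5.31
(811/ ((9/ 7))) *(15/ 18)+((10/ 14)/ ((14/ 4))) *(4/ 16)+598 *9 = 7815886/ 1323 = 5907.70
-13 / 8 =-1.62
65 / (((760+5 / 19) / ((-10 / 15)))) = -494 / 8667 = -0.06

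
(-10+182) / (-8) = -43 / 2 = -21.50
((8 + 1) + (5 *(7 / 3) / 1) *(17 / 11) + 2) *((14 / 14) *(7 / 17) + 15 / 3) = 88136 / 561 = 157.11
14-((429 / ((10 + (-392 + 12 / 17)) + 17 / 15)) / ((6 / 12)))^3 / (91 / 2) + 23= 1405695297141431 / 37734084842363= 37.25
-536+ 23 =-513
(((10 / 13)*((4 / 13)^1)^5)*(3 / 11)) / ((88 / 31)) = 119040 / 584043889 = 0.00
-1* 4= -4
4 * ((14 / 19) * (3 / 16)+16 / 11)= 2663 / 418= 6.37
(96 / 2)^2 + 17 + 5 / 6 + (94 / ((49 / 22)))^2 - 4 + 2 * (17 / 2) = 59295353 / 14406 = 4116.02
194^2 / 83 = 37636 / 83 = 453.45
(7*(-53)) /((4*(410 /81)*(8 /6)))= -90153 /6560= -13.74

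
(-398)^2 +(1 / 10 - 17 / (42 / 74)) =33258571 / 210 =158374.15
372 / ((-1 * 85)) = -372 / 85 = -4.38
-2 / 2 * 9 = -9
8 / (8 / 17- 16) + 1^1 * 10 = 313 / 33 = 9.48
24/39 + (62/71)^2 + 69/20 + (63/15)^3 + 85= 5370951377/32766500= 163.92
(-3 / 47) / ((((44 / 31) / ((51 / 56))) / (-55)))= 23715 / 10528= 2.25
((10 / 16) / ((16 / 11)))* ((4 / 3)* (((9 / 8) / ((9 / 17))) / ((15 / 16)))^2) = 3179 / 1080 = 2.94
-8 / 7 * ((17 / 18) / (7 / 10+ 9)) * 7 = -680 / 873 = -0.78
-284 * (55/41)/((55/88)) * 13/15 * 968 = -314499328/615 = -511381.02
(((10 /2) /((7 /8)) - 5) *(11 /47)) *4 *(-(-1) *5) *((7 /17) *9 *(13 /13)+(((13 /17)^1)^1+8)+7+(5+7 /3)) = 1503700 /16779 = 89.62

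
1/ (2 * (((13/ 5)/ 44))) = 110/ 13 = 8.46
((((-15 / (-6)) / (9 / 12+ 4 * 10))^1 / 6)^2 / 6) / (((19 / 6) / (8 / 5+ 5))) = 55 / 1514433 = 0.00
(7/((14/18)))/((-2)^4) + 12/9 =91/48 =1.90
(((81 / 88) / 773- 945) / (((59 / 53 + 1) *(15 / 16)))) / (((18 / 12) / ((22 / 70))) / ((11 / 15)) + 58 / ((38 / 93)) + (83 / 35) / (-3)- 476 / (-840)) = -712058349123 / 221278491464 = -3.22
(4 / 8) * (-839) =-839 / 2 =-419.50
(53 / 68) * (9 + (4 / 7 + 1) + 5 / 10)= 8215 / 952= 8.63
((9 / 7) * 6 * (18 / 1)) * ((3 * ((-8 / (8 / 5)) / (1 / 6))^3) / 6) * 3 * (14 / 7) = -78732000 / 7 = -11247428.57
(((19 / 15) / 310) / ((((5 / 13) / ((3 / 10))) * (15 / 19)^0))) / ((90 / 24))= 247 / 290625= 0.00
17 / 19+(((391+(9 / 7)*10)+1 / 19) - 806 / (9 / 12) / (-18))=1668049 / 3591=464.51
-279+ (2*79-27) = -148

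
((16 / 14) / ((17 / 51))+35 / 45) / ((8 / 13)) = 6.84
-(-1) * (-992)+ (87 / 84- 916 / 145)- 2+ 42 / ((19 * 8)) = -999.01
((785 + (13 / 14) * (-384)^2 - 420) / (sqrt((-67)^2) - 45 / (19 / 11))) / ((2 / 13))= 237371693 / 10892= 21793.21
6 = 6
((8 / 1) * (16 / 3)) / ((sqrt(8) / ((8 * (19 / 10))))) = 2432 * sqrt(2) / 15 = 229.29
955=955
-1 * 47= -47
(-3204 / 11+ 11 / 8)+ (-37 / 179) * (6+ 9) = -4615309 / 15752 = -293.00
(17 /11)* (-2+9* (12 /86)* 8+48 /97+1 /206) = 11348469 /859226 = 13.21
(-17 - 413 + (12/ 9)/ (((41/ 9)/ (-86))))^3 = -6499419293528/ 68921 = -94302451.99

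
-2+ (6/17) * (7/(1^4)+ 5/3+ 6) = 54/17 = 3.18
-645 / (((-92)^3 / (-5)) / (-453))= 1460925 / 778688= 1.88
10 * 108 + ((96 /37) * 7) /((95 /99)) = 3862728 /3515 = 1098.93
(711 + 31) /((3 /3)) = 742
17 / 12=1.42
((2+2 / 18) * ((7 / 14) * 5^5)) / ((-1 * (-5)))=11875 / 18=659.72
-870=-870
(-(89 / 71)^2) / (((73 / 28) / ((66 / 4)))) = -3659502 / 367993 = -9.94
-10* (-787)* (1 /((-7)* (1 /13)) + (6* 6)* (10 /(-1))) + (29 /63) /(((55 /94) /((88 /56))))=-6279430924 /2205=-2847814.48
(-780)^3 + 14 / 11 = -474551998.73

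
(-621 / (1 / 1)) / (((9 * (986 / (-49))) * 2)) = 3381 / 1972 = 1.71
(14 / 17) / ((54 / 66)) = 154 / 153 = 1.01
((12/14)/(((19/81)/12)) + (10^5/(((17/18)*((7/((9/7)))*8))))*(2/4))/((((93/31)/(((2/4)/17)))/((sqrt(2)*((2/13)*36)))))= 239178096*sqrt(2)/3497767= 96.70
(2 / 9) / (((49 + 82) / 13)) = 26 / 1179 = 0.02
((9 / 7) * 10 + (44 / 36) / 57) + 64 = 276071 / 3591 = 76.88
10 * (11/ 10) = 11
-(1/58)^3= -1/195112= -0.00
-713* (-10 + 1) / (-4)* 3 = -19251 / 4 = -4812.75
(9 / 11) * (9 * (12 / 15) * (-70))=-4536 / 11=-412.36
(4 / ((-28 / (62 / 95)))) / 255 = -62 / 169575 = -0.00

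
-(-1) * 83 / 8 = 83 / 8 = 10.38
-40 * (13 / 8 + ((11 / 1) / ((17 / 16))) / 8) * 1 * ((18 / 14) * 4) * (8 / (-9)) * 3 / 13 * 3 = 571680 / 1547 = 369.54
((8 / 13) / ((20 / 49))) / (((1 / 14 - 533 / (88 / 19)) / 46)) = -2776928 / 4604925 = -0.60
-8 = -8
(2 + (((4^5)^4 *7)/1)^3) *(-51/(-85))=273555121532535686643603493005694913742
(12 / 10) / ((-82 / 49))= -147 / 205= -0.72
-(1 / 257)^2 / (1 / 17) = -17 / 66049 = -0.00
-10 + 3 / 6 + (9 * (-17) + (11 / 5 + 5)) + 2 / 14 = -155.16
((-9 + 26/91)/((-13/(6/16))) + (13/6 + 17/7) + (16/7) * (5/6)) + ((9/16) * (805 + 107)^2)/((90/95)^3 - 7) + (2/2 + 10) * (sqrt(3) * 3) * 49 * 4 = -2335962373697/30707768 + 6468 * sqrt(3) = -64867.83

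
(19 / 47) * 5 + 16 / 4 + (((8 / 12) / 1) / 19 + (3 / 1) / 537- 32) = -12438358 / 479541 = -25.94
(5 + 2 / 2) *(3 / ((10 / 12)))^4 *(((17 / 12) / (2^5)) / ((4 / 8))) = 111537 / 1250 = 89.23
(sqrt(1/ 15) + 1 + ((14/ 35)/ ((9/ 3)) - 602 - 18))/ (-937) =9283/ 14055 - sqrt(15)/ 14055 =0.66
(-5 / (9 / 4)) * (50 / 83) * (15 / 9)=-5000 / 2241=-2.23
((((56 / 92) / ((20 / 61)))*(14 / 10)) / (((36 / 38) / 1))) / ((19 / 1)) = 2989 / 20700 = 0.14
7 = 7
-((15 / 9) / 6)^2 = -25 / 324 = -0.08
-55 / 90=-0.61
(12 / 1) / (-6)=-2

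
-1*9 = -9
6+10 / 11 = 76 / 11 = 6.91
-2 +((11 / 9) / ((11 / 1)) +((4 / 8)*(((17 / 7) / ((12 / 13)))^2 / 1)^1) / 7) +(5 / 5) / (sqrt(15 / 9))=-45917 / 32928 +sqrt(15) / 5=-0.62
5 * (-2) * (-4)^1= 40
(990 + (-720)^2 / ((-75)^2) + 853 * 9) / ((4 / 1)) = 218979 / 100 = 2189.79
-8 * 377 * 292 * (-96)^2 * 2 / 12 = -1352712192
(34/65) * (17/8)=289/260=1.11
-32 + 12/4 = -29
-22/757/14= -11/5299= -0.00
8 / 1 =8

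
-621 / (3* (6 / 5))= -345 / 2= -172.50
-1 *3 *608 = -1824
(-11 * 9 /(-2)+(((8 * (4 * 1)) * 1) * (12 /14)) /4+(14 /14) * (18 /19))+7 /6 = 23330 /399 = 58.47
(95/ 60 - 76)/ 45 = -893/ 540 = -1.65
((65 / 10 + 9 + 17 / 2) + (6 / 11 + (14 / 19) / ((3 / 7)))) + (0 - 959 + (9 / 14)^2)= -114574913 / 122892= -932.32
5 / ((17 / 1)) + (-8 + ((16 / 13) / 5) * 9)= -6067 / 1105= -5.49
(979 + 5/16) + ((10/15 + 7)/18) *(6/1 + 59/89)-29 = 36646727/38448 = 953.15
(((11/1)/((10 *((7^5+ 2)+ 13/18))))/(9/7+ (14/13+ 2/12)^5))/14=10993471632/10019416310542625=0.00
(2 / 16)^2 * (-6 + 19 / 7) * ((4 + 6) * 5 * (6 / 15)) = -115 / 112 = -1.03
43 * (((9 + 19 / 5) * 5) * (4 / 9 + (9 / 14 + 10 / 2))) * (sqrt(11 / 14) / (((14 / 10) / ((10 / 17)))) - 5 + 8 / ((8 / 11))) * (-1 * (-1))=26384800 * sqrt(154) / 52479 + 2110784 / 21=106752.72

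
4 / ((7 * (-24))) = -1 / 42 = -0.02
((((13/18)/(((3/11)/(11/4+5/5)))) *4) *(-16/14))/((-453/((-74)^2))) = 15661360/28539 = 548.77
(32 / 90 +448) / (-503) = -20176 / 22635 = -0.89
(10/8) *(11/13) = 55/52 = 1.06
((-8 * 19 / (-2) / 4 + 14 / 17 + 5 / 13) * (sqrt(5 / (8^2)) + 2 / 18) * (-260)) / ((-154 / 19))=11020 / 153 + 2755 * sqrt(5) / 34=253.21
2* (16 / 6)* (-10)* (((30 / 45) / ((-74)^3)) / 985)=8 / 89807769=0.00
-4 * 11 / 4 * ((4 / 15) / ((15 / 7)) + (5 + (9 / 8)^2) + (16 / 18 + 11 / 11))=-91.07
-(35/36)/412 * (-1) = 35/14832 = 0.00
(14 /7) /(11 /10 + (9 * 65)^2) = 20 /3422261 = 0.00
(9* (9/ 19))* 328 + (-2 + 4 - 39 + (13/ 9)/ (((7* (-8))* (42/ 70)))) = 39106645/ 28728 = 1361.27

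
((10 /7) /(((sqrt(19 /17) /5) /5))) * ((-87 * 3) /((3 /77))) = -239250 * sqrt(323) /19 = -226307.84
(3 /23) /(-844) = -3 /19412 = -0.00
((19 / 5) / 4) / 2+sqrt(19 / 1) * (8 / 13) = 19 / 40+8 * sqrt(19) / 13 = 3.16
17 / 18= 0.94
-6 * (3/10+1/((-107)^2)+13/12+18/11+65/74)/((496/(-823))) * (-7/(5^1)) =-6278719057219/115561626400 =-54.33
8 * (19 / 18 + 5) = 436 / 9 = 48.44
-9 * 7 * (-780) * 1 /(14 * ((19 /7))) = 24570 /19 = 1293.16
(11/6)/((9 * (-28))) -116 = -175403/1512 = -116.01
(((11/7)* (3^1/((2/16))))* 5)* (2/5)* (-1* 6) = -3168/7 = -452.57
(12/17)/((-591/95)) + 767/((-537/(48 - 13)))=-50.10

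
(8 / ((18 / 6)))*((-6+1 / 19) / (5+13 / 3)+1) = 386 / 399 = 0.97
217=217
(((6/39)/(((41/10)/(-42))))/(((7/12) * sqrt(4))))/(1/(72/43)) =-51840/22919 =-2.26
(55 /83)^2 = 3025 /6889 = 0.44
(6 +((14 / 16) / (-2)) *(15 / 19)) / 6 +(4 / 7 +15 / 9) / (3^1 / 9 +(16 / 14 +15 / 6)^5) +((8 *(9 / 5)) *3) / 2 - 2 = 64684010026233 / 3148265274080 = 20.55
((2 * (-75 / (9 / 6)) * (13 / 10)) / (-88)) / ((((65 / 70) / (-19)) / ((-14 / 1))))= 4655 / 11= 423.18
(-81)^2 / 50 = 6561 / 50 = 131.22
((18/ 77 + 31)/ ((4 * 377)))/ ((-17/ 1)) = -185/ 151844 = -0.00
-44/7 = -6.29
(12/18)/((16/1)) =1/24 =0.04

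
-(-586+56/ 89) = 52098/ 89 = 585.37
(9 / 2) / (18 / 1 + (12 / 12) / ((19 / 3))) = 57 / 230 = 0.25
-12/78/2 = -1/13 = -0.08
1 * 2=2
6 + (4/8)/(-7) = 83/14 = 5.93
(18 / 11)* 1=1.64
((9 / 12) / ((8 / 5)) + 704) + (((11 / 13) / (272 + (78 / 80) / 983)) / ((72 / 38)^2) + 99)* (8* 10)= 3108122949358021 / 360381381984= 8624.54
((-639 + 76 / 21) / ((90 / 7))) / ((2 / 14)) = -93401 / 270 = -345.93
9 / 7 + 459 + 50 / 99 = 460.79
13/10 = 1.30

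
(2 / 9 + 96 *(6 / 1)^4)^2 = 1253831104516 / 81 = 15479396352.05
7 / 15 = 0.47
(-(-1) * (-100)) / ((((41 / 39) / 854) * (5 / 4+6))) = -13322400 / 1189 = -11204.71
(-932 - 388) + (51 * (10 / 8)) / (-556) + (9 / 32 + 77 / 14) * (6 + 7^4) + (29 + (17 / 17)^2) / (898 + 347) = 4650012101 / 369184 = 12595.38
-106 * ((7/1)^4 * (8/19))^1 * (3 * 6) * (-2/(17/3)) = 219893184/323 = 680783.85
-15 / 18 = -5 / 6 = -0.83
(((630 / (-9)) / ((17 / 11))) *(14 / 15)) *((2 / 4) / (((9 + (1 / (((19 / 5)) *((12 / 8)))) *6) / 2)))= -4.21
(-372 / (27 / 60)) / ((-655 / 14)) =6944 / 393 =17.67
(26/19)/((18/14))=1.06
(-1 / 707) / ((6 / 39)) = -13 / 1414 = -0.01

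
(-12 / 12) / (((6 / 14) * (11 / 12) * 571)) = -28 / 6281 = -0.00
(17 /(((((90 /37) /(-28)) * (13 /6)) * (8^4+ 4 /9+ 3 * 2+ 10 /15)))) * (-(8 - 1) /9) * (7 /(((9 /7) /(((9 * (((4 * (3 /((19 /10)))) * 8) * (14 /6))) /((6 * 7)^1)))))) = 3020458 /1282671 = 2.35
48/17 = 2.82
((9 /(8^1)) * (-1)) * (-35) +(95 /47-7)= 12933 /376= 34.40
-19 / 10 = -1.90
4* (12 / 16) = 3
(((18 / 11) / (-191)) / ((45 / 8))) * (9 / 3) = -48 / 10505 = -0.00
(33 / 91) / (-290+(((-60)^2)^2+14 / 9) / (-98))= -2079 / 759822661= -0.00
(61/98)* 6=183/49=3.73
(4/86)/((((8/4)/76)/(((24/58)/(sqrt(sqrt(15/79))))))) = 304 * 15^(3/4) * 79^(1/4)/6235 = 1.11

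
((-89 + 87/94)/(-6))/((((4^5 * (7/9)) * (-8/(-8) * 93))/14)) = 0.00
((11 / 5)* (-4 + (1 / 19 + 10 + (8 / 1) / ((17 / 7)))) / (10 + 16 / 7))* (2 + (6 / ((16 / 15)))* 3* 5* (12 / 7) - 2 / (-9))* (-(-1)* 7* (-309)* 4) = -88615592989 / 41667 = -2126757.22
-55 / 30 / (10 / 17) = -187 / 60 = -3.12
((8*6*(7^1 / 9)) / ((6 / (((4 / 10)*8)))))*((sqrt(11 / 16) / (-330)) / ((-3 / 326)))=36512*sqrt(11) / 22275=5.44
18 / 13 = 1.38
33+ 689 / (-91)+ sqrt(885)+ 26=sqrt(885)+ 360 / 7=81.18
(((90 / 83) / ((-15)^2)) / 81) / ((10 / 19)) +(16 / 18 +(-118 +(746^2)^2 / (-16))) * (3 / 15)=-650681479453886 / 168075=-3871375751.62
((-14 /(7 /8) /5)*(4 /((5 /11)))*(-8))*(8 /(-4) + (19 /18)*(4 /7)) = -495616 /1575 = -314.68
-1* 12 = -12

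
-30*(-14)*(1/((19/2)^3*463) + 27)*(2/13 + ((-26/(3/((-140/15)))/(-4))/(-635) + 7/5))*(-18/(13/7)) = -11879314763117928/68160413971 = -174284.66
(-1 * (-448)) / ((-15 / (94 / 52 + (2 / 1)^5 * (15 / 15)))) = -65632 / 65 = -1009.72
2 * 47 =94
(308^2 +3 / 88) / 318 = 8348035 / 27984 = 298.31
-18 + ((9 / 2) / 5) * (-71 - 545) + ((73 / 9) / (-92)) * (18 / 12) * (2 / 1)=-790277 / 1380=-572.66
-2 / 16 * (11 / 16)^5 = -161051 / 8388608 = -0.02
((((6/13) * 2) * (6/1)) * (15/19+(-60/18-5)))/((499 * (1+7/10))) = -103200/2095301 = -0.05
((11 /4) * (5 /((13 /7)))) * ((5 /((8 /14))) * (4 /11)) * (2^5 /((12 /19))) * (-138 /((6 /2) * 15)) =-428260 /117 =-3660.34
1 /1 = 1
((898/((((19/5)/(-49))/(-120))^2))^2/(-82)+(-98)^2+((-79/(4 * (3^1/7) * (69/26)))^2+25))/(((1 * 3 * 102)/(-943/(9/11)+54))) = 510478218181689594871639341819365/2522103348270024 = 202401784420071375.85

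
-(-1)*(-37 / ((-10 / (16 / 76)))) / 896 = 0.00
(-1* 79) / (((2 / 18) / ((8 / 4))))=-1422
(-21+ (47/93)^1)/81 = -1906/7533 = -0.25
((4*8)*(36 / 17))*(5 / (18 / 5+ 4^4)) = 1.31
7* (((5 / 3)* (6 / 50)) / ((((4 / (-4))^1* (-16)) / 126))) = 11.02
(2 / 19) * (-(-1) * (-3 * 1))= -6 / 19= -0.32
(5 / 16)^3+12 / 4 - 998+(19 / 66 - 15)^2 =-3472635971 / 4460544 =-778.52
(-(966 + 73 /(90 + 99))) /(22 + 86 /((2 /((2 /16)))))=-1461176 /41391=-35.30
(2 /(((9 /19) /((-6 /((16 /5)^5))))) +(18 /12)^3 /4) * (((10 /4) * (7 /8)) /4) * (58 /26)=613239655 /654311424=0.94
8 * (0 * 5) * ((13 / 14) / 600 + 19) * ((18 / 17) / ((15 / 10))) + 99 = 99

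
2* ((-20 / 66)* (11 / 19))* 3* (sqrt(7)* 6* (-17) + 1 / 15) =-4 / 57 + 2040* sqrt(7) / 19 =284.00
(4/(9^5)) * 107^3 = 4900172/59049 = 82.98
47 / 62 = 0.76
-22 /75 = -0.29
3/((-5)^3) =-3/125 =-0.02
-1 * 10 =-10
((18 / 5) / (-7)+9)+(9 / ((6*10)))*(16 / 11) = 3351 / 385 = 8.70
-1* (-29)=29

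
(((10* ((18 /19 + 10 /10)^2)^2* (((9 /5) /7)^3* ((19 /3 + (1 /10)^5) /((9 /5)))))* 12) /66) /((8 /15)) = 41204833331589 /14048603800000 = 2.93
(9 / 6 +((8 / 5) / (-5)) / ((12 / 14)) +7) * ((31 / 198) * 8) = 75578 / 7425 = 10.18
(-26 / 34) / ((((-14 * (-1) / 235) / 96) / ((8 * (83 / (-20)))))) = 4868448 / 119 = 40911.33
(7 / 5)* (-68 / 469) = -68 / 335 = -0.20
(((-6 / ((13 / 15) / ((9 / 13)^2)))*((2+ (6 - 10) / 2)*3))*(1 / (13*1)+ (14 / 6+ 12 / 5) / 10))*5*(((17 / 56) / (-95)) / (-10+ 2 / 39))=0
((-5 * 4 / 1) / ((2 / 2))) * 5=-100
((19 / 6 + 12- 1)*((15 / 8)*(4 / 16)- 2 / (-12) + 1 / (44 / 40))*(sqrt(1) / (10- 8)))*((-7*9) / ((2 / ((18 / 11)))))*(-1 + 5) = -8734005 / 3872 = -2255.68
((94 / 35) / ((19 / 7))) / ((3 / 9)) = 282 / 95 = 2.97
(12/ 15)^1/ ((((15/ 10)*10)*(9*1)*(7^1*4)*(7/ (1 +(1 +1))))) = 1/ 11025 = 0.00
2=2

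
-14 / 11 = -1.27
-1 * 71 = -71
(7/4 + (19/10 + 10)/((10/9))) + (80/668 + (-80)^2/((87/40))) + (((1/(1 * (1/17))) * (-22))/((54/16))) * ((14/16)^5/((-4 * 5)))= 79213476075323/26779852800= 2957.95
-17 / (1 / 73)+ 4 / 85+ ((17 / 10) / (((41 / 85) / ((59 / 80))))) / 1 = -27620241 / 22304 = -1238.35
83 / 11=7.55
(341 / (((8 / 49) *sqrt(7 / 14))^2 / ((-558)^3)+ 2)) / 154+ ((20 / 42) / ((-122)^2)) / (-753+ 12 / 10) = 67829668953854376403 / 61265509794733830012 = 1.11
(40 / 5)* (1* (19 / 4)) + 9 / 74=2821 / 74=38.12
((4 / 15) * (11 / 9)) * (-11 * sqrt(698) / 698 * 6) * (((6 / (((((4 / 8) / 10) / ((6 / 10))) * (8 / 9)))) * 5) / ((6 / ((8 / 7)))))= -5808 * sqrt(698) / 2443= -62.81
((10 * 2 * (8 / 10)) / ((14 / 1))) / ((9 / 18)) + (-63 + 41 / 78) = -32863 / 546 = -60.19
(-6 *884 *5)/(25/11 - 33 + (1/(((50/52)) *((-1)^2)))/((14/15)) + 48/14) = 600600/593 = 1012.82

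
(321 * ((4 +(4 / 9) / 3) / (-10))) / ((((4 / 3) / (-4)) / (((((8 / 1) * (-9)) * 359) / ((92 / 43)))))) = -554991024 / 115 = -4826008.90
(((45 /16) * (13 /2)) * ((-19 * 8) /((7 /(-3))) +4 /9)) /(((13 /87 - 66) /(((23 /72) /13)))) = -3445055 /7699776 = -0.45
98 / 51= 1.92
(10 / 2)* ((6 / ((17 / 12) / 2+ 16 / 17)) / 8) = 1530 / 673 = 2.27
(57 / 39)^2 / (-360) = -361 / 60840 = -0.01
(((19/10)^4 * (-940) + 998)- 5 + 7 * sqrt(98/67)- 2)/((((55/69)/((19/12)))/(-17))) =41822201823/110000- 364021 * sqrt(134)/14740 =379915.96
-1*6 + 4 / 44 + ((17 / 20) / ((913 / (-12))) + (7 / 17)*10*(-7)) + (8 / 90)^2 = -1091749924 / 31430025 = -34.74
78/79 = 0.99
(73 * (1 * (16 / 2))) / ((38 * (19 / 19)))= 292 / 19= 15.37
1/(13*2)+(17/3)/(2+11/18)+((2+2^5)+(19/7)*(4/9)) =2880433/76986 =37.42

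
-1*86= -86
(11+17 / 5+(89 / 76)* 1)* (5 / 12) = 5917 / 912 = 6.49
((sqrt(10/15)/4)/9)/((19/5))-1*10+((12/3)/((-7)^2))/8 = -979/98+5*sqrt(6)/2052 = -9.98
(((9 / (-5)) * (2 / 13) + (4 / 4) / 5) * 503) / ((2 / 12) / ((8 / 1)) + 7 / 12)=-24144 / 377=-64.04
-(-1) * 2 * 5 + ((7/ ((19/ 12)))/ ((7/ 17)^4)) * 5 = 5076430/ 6517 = 778.95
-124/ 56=-31/ 14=-2.21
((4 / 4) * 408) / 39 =136 / 13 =10.46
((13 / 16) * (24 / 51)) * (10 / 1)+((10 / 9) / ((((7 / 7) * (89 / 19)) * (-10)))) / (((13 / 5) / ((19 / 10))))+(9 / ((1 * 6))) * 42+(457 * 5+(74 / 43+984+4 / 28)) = 355684282159 / 106566642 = 3337.67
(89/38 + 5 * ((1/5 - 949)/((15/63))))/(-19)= 1048.55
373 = 373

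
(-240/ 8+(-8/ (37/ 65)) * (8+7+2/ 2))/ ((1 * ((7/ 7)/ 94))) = -886420/ 37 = -23957.30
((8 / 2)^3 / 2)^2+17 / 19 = 19473 / 19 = 1024.89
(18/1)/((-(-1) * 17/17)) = 18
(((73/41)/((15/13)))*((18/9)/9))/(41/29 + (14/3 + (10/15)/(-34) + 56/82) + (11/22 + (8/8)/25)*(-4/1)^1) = 2339285/31270023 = 0.07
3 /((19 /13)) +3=5.05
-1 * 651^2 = -423801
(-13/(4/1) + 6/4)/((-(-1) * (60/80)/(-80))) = 560/3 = 186.67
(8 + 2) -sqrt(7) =10 -sqrt(7) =7.35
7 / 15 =0.47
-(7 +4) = -11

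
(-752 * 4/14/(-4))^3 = 53157376/343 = 154977.77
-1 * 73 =-73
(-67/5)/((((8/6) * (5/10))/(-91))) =1829.10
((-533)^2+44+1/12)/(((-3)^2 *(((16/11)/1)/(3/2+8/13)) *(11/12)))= 50087.56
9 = 9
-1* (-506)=506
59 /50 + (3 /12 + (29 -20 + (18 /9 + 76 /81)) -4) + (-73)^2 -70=5268.37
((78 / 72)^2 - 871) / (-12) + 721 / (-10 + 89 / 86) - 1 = -3969017 / 444096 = -8.94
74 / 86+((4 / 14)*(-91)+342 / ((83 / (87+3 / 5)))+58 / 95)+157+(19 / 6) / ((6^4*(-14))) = 493.43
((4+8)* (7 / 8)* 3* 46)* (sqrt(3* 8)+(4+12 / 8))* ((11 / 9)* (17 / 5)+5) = 132664* sqrt(6) / 5+364826 / 5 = 137957.02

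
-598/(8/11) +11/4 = -1639/2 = -819.50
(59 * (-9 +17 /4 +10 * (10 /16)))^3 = 5545233 /8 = 693154.12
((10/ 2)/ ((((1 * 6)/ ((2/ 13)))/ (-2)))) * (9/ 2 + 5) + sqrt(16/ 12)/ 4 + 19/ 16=-779/ 624 + sqrt(3)/ 6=-0.96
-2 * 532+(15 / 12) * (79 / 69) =-293269 / 276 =-1062.57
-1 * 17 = -17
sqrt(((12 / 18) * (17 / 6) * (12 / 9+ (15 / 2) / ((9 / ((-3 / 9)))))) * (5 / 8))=sqrt(1615) / 36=1.12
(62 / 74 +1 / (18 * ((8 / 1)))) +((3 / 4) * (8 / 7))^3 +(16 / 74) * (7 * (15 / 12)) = 6152131 / 1827504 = 3.37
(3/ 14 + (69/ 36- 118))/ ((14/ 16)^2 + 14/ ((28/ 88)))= -155728/ 60165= -2.59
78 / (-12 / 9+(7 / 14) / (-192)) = -3328 / 57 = -58.39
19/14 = 1.36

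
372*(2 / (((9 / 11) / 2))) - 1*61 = 5273 / 3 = 1757.67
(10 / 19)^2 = 0.28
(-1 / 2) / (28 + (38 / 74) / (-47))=-1739 / 97346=-0.02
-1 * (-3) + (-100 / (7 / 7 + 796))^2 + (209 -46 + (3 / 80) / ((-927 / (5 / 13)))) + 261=17433409350887 / 40826152848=427.02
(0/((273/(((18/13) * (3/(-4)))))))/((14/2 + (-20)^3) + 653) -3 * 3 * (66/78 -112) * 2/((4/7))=3501.35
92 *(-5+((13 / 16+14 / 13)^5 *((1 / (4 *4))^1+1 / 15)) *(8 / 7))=-906016610768197 / 6813256253440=-132.98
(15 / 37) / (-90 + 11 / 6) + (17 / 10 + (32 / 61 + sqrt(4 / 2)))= sqrt(2) + 26505661 / 11939530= 3.63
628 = 628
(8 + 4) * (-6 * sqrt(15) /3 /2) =-12 * sqrt(15) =-46.48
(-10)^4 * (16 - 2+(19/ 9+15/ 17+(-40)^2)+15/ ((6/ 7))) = 2500775000/ 153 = 16344934.64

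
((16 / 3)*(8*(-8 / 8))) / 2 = -64 / 3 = -21.33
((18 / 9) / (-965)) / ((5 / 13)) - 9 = -43451 / 4825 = -9.01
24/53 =0.45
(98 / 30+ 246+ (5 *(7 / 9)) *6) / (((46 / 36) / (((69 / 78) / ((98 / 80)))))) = 98136 / 637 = 154.06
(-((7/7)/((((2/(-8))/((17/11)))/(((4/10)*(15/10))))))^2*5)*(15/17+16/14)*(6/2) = -1769904/4235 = -417.92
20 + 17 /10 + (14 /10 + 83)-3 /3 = 105.10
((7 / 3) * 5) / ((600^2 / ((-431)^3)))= -560440937 / 216000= -2594.63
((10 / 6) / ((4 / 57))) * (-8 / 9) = -190 / 9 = -21.11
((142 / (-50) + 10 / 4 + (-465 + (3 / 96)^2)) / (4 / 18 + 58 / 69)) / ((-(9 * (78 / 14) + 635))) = 17261471871 / 27011072000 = 0.64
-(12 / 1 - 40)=28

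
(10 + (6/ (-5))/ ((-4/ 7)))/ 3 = 121/ 30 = 4.03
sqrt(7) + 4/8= 1/2 + sqrt(7)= 3.15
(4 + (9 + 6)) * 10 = 190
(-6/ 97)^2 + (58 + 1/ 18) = 9833053/ 169362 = 58.06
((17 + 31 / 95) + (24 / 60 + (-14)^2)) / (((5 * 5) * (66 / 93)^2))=4878036 / 287375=16.97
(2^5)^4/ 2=524288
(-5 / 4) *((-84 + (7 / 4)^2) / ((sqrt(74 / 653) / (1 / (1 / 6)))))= 525 *sqrt(48322) / 64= 1803.23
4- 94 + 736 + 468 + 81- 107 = 1088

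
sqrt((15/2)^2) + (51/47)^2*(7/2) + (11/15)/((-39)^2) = 585708164/50398335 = 11.62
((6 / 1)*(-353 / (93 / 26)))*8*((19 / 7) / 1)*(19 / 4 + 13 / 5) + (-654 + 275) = -14706833 / 155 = -94882.79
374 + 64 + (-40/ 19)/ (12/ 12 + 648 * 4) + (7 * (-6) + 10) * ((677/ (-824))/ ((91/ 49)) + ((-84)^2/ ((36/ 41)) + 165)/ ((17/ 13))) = -224552157420446/ 1121464721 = -200231.14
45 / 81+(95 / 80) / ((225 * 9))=18019 / 32400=0.56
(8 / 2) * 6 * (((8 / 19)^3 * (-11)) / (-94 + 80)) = 1.41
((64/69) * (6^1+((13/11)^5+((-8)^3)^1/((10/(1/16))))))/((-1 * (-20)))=21926288/92604325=0.24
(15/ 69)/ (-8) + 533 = 98067/ 184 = 532.97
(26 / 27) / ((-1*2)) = -13 / 27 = -0.48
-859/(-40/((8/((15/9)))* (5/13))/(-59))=-152043/65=-2339.12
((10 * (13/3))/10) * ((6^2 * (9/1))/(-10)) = -140.40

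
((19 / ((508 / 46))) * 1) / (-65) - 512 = -8453557 / 16510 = -512.03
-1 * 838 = -838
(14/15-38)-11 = -721/15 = -48.07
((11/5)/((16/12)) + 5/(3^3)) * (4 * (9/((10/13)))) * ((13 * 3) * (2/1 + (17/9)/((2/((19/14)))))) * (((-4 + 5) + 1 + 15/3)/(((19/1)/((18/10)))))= 138505133/19000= 7289.74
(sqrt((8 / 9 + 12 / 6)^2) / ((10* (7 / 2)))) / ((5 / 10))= 52 / 315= 0.17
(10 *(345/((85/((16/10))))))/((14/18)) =9936/119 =83.50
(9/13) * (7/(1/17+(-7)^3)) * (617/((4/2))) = -660807/151580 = -4.36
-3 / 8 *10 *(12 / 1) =-45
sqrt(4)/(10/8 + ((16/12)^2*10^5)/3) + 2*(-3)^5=-3110465394/6400135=-486.00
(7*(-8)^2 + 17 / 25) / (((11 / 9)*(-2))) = -100953 / 550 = -183.55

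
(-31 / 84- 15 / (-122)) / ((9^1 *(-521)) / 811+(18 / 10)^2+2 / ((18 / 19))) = 76700325 / 134216348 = 0.57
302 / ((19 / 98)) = 29596 / 19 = 1557.68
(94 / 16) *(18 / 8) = 423 / 32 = 13.22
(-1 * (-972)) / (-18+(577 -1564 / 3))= 25.81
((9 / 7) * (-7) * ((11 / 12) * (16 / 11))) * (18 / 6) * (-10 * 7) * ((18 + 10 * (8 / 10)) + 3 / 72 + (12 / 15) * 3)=71673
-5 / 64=-0.08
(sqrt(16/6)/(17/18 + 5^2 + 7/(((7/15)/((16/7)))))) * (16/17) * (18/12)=0.04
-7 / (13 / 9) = -63 / 13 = -4.85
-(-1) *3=3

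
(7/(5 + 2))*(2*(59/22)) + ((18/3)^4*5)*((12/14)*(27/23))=6525.61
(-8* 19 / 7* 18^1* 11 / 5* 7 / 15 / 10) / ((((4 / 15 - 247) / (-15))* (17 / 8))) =-361152 / 314585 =-1.15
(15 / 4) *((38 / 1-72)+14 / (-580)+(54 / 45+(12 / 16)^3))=-902079 / 7424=-121.51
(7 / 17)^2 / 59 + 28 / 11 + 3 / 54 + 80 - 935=-2877772823 / 3376098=-852.40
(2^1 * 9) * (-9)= -162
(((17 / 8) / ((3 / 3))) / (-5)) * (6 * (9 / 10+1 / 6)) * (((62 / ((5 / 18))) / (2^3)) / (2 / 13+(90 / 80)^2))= -7892352 / 147625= -53.46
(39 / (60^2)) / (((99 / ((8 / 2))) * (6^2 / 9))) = 13 / 118800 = 0.00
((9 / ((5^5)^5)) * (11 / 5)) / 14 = 99 / 20861625671386718750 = 0.00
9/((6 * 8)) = 3/16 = 0.19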